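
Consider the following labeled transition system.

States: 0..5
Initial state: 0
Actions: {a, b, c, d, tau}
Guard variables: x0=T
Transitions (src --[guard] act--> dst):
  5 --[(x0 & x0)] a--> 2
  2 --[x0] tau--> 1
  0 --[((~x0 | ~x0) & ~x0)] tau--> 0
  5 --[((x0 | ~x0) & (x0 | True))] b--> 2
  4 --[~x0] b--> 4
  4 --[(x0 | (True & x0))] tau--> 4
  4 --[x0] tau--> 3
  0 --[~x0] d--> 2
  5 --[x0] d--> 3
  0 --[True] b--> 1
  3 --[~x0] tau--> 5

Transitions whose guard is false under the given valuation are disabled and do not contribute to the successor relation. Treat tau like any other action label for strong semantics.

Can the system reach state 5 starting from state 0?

After dropping false guards: 7 live edges.
L0 = {0}
L1 = {1}  total {0,1}
Reach set: {0,1}

Answer: UNREACHABLE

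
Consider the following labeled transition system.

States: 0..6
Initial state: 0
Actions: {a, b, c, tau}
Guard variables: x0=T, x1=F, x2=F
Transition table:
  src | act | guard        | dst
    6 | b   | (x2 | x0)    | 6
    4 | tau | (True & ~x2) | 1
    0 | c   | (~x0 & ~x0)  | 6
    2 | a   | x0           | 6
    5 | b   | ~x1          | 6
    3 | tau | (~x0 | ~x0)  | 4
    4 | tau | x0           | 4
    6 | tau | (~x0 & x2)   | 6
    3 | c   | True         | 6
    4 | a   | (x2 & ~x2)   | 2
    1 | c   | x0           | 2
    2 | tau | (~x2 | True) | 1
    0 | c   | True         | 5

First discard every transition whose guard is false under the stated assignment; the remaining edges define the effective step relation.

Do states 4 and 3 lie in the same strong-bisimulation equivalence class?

Answer: NOT BISIMILAR

Working:
Refine partition for ~:
  round 0: {{0,1,2,3,4,5,6}}
  round 1: {{0,1,3},{2},{4},{5,6}}
  round 2: {{0,3},{1},{2},{4},{5,6}}
5 equivalence class(es) (converged in 3)
class of 4: {4}; class of 3: {0,3}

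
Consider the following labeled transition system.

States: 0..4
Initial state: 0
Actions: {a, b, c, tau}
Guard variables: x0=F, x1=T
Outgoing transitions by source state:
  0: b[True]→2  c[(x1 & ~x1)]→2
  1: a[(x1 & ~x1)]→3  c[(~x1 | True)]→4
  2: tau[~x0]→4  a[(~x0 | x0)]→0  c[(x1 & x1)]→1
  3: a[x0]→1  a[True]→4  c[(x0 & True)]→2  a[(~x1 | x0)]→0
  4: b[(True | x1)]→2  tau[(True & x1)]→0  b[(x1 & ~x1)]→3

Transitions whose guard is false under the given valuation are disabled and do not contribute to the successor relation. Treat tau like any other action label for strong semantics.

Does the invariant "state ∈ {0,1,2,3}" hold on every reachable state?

Allowed set {0,1,2,3}
Reachable = {0,1,2,4}
  0: ok
  1: ok
  2: ok
  4: VIOLATES
counterexample path to 4: b·tau

Answer: INVARIANT VIOLATED at state 4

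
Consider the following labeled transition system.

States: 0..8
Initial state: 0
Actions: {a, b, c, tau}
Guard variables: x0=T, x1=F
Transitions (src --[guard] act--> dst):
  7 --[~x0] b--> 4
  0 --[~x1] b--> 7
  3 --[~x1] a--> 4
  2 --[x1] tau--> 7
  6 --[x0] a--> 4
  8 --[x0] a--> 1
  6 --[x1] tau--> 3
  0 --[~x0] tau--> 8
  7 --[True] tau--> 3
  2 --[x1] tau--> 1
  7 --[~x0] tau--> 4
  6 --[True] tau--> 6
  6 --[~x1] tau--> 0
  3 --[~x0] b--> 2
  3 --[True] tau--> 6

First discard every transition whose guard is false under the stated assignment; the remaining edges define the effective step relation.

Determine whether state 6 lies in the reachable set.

Guard filter leaves 8 enabled edge(s).
depth 0: {0}
depth 1: {7}  cumulative {0,7}
depth 2: {3}  cumulative {0,3,7}
depth 3: {4,6}  cumulative {0,3,4,6,7}
Reach set: {0,3,4,6,7}
witness 6: b·tau·tau

Answer: REACHABLE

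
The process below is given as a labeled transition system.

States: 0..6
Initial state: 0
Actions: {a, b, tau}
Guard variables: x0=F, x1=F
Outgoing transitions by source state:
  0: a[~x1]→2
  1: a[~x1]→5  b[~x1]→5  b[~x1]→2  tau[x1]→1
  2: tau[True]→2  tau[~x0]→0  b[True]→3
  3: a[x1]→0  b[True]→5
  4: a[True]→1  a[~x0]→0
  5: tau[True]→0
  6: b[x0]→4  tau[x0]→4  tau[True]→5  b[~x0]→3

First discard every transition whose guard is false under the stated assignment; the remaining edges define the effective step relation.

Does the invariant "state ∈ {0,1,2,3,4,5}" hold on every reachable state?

Answer: INVARIANT HOLDS

Trace:
Inv-set: {0,1,2,3,4,5}
Reach set: {0,2,3,5}
  0: ok
  2: ok
  3: ok
  5: ok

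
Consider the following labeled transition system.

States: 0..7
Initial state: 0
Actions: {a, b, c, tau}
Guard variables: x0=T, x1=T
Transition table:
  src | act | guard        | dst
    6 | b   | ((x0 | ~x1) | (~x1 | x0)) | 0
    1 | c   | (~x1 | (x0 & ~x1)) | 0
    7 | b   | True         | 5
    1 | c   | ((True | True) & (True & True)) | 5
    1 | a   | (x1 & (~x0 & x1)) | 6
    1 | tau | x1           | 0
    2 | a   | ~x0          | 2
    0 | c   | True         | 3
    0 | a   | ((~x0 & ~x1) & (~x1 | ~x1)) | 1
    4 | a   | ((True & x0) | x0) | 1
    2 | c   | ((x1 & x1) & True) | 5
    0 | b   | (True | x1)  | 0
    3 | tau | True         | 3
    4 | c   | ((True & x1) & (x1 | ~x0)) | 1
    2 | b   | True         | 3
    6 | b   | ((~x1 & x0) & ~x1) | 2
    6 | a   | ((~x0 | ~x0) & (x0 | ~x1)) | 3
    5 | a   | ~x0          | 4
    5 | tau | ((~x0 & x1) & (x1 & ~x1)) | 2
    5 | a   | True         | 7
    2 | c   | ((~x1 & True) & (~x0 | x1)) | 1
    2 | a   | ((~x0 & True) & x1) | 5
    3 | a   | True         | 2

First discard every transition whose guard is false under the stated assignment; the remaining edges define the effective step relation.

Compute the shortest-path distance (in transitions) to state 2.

BFS to 2:
  depth 0: {0}
  depth 1: {3}
  depth 2: {2}
first hit 2 at d=2 via c·a

Answer: 2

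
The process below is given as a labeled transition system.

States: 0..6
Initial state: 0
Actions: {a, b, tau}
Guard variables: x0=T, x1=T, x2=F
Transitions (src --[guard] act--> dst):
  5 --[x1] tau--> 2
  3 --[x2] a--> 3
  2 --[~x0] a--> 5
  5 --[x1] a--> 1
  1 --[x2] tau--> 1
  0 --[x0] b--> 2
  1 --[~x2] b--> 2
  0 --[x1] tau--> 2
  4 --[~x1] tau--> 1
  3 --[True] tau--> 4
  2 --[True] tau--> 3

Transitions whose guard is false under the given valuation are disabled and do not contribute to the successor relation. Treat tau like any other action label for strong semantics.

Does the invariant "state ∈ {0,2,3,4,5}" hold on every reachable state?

Answer: INVARIANT HOLDS

Analysis:
Allowed set {0,2,3,4,5}
Reachable = {0,2,3,4}
  0: ✓
  2: ✓
  3: ✓
  4: ✓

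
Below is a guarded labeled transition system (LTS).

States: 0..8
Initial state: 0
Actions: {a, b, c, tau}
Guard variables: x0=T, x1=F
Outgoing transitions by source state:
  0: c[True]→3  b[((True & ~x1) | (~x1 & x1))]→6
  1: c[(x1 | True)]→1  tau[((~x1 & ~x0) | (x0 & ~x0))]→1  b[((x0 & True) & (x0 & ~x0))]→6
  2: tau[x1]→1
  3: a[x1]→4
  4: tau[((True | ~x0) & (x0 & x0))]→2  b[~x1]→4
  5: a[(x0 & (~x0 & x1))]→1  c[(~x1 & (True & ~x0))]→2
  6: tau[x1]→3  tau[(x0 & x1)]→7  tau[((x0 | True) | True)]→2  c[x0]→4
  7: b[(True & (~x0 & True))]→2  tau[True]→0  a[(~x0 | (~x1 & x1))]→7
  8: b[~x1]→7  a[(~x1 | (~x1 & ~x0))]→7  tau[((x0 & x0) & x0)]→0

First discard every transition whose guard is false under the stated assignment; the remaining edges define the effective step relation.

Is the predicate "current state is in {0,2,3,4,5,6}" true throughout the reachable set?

Inv-set: {0,2,3,4,5,6}
R = {0,2,3,4,6}
  0: safe
  2: safe
  3: safe
  4: safe
  6: safe

Answer: INVARIANT HOLDS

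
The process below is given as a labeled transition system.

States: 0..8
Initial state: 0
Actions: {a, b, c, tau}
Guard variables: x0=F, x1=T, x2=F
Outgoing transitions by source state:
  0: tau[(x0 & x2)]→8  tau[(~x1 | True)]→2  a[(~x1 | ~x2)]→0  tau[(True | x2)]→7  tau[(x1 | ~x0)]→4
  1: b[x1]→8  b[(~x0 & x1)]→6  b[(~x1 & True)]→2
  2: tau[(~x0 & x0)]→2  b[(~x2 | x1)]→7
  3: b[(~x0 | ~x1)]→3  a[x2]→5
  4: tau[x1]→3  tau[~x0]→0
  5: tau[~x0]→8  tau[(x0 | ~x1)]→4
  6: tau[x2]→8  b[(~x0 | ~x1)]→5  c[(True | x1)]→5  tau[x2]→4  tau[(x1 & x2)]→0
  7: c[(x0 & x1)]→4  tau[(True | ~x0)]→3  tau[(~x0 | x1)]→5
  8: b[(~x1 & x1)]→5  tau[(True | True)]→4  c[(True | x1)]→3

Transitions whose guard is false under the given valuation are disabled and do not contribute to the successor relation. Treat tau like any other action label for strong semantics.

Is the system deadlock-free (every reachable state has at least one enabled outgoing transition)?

Reachable = {0,2,3,4,5,7,8}
  0: a→0  tau→2  tau→4  tau→7  [4 out]
  2: b→7  [1 out]
  3: b→3  [1 out]
  4: tau→0  tau→3  [2 out]
  5: tau→8  [1 out]
  7: tau→3  tau→5  [2 out]
  8: c→3  tau→4  [2 out]

Answer: DEADLOCK-FREE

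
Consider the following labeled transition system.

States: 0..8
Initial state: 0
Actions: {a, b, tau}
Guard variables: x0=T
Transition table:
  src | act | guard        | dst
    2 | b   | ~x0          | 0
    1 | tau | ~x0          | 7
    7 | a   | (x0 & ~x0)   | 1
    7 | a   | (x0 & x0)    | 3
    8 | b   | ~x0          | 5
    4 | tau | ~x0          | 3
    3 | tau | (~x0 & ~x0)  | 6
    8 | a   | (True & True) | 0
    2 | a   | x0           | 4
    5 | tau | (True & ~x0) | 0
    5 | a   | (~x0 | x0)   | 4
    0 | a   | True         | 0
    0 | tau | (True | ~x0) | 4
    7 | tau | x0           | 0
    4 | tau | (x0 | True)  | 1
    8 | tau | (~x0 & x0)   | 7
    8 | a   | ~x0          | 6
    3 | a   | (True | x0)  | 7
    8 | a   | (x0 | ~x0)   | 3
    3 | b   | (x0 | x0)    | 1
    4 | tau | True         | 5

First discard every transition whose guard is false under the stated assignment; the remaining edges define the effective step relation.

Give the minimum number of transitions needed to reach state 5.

Answer: 2

Working:
BFS to 5:
  L0 = {0}
  L1 = {4}
  L2 = {1,5}
first hit 5 at d=2 via tau·tau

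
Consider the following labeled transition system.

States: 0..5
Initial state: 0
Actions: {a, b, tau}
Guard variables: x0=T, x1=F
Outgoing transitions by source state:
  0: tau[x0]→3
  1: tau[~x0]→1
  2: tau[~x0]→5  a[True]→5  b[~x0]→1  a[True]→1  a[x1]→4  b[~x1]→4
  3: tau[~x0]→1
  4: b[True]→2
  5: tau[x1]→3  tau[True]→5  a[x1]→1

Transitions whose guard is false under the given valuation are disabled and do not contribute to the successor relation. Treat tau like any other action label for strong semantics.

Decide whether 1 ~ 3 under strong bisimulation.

Compute ~ classes (split until stable):
  π0 = {{0,1,2,3,4,5}}
  π1 = {{0,5},{1,3},{2},{4}}
  π2 = {{0},{1,3},{2},{4},{5}}
stable after 3 split(s): 5 block(s)
[1]={1,3}  [3]={1,3}

Answer: BISIMILAR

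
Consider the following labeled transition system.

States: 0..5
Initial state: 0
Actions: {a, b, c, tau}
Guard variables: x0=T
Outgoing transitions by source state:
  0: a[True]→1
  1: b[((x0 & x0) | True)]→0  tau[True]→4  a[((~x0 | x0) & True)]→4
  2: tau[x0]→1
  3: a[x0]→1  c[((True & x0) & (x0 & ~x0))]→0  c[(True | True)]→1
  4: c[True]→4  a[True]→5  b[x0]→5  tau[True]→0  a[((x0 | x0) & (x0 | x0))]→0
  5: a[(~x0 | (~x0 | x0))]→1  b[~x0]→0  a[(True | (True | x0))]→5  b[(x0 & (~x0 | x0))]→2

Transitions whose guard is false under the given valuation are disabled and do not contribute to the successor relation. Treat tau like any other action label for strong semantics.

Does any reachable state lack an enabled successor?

Reach set: {0,1,2,4,5}
  0: a→1  [1 out]
  1: a→4  b→0  tau→4  [3 out]
  2: tau→1  [1 out]
  4: a→0  a→5  b→5  c→4  tau→0  [5 out]
  5: a→1  a→5  b→2  [3 out]

Answer: DEADLOCK-FREE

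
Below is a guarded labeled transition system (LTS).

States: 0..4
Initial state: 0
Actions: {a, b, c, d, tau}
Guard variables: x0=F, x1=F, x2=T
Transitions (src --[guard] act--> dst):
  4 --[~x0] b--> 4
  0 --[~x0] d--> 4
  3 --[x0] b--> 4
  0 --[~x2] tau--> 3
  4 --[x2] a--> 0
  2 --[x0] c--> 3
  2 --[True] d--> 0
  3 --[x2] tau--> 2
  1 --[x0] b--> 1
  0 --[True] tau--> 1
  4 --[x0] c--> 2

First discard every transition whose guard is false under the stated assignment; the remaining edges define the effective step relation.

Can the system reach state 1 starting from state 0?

After dropping false guards: 6 live edges.
Layer 0: {0}
Layer 1: {1,4}  cumulative {0,1,4}
R = {0,1,4}
trace reaching 1: tau

Answer: REACHABLE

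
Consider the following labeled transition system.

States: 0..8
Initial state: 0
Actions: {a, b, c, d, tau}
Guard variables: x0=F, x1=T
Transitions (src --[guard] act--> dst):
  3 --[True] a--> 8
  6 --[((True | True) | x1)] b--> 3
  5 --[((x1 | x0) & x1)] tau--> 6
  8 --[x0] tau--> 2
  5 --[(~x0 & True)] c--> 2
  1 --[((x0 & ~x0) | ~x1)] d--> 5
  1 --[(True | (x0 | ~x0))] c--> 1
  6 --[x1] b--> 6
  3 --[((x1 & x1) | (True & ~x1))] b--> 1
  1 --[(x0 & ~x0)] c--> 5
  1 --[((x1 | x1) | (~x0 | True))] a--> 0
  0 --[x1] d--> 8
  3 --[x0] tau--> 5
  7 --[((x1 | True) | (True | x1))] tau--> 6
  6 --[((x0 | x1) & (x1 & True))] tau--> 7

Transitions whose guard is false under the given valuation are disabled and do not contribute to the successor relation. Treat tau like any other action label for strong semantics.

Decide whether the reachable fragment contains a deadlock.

Answer: DEADLOCK at state 8

Analysis:
Reachable = {0,8}
  0: d→8  [1 out]
  8: ∅  [no exit]
trace reaching 8: d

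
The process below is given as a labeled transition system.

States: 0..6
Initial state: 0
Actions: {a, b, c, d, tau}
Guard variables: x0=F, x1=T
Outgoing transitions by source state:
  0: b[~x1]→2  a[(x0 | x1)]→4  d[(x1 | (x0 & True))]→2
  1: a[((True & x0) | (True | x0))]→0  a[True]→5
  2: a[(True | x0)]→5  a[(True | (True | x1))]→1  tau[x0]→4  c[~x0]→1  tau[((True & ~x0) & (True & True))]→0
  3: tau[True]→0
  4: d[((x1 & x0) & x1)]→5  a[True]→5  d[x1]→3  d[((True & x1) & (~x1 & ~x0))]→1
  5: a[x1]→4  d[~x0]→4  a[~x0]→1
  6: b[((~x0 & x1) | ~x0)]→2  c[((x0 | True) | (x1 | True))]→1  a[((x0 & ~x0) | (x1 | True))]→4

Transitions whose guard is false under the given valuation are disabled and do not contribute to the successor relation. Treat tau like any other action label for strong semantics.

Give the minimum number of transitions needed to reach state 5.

Answer: 2

Working:
BFS to 5:
  Layer 0: {0}
  Layer 1: {2,4}
  Layer 2: {1,3,5}
5 enters at depth 2; path a·a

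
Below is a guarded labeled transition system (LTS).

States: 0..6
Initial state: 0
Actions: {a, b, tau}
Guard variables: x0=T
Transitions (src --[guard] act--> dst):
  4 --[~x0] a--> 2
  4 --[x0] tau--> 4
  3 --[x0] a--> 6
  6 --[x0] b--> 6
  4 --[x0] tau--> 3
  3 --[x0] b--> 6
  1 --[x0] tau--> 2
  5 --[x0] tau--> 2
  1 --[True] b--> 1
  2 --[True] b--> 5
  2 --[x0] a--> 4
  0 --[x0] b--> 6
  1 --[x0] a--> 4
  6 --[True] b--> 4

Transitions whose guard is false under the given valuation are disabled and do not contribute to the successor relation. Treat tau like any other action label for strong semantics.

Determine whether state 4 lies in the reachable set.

Guard filter leaves 13 enabled edge(s).
Layer 0: {0}
Layer 1: {6}  total {0,6}
Layer 2: {4}  total {0,4,6}
Layer 3: {3}  total {0,3,4,6}
Reachable = {0,3,4,6}
Path to 4: b·b

Answer: REACHABLE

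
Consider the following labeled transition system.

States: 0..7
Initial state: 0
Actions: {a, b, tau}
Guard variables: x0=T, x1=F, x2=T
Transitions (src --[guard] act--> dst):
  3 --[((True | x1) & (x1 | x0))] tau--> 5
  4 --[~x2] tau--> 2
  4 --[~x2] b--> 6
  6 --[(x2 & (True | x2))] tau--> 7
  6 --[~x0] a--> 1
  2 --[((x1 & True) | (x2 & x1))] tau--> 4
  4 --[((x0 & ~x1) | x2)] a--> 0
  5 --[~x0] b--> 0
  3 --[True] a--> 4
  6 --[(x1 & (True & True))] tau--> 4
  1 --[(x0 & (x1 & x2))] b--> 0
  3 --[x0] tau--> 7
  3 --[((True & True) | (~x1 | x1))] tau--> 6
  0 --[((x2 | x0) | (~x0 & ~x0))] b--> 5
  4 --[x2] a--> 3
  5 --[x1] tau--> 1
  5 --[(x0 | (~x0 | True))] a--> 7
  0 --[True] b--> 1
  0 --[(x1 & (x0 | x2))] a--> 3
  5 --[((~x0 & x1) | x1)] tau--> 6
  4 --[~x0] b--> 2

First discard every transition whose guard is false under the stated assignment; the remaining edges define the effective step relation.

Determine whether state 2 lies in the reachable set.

10 transition(s) survive guard evaluation.
depth 0: {0}
depth 1: {1,5}  total {0,1,5}
depth 2: {7}  total {0,1,5,7}
Reach set: {0,1,5,7}

Answer: UNREACHABLE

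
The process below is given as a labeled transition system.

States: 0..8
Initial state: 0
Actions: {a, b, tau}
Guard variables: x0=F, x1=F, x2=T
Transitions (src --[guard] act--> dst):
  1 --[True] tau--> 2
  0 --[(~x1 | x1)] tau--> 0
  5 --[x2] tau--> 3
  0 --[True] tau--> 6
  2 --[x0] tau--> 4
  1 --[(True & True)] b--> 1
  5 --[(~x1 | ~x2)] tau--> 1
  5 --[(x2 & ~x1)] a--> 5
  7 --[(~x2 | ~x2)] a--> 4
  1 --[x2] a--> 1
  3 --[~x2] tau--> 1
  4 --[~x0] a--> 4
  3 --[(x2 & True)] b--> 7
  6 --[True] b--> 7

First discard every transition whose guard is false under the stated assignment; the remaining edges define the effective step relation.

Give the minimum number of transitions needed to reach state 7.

BFS to 7:
  Layer 0: {0}
  Layer 1: {6}
  Layer 2: {7}
depth(7)=2, e.g. tau·b

Answer: 2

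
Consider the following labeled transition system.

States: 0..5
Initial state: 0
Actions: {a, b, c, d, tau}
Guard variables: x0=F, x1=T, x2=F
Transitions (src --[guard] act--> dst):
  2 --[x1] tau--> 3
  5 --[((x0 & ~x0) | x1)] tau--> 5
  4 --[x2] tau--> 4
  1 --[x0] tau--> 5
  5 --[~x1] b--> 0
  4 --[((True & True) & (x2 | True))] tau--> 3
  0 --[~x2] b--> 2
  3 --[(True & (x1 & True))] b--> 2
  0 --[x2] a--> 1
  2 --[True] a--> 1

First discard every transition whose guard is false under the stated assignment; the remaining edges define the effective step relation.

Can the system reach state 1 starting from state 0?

After dropping false guards: 6 live edges.
Layer 0: {0}
Layer 1: {2}  total {0,2}
Layer 2: {1,3}  total {0,1,2,3}
Reachable = {0,1,2,3}
witness 1: b·a

Answer: REACHABLE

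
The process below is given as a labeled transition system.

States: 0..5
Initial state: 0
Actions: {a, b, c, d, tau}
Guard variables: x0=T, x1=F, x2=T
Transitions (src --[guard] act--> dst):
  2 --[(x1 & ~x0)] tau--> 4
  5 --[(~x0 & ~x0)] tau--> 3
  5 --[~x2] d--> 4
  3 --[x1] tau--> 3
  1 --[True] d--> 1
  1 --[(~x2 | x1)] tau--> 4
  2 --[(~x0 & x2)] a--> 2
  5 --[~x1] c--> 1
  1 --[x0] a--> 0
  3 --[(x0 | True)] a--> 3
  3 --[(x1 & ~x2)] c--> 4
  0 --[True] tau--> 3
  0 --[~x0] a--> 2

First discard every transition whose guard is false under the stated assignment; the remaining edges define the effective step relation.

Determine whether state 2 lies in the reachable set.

After dropping false guards: 5 live edges.
L0 = {0}
L1 = {3}  cumulative {0,3}
R = {0,3}

Answer: UNREACHABLE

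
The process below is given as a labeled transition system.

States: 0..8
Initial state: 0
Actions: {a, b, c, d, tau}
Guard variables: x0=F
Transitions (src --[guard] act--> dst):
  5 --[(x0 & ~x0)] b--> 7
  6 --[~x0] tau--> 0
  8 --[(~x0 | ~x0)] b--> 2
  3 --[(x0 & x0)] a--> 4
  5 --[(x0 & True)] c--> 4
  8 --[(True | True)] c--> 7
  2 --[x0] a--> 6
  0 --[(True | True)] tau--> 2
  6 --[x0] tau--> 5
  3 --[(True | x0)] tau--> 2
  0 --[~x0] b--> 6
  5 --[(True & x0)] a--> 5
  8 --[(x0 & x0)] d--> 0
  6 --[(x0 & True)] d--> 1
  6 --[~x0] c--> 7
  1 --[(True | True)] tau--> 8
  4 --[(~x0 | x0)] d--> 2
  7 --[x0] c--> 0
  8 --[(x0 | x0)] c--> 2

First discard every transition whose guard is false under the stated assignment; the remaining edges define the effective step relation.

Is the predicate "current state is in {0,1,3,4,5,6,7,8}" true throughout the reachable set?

Inv-set: {0,1,3,4,5,6,7,8}
Reachable = {0,2,6,7}
  0: safe
  2: VIOLATES
  6: safe
  7: safe
witness against invariant: tau → 2

Answer: INVARIANT VIOLATED at state 2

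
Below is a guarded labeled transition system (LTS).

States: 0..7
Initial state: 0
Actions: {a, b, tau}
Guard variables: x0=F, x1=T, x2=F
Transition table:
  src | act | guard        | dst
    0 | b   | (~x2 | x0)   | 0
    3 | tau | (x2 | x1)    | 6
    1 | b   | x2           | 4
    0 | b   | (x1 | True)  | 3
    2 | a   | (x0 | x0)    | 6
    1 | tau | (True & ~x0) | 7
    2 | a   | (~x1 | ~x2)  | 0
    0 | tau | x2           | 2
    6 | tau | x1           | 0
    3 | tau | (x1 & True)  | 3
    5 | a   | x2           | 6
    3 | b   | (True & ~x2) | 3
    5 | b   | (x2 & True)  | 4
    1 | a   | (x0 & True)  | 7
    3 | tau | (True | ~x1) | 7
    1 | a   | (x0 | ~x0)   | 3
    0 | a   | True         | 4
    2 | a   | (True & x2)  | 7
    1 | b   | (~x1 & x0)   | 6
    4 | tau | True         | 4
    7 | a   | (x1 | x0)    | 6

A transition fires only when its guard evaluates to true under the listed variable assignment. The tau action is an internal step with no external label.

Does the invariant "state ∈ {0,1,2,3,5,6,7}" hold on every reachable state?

Safe = {0,1,2,3,5,6,7}
Reach set: {0,3,4,6,7}
  0: ✓
  3: ✓
  4: outside
  6: ✓
  7: ✓
counterexample path to 4: a

Answer: INVARIANT VIOLATED at state 4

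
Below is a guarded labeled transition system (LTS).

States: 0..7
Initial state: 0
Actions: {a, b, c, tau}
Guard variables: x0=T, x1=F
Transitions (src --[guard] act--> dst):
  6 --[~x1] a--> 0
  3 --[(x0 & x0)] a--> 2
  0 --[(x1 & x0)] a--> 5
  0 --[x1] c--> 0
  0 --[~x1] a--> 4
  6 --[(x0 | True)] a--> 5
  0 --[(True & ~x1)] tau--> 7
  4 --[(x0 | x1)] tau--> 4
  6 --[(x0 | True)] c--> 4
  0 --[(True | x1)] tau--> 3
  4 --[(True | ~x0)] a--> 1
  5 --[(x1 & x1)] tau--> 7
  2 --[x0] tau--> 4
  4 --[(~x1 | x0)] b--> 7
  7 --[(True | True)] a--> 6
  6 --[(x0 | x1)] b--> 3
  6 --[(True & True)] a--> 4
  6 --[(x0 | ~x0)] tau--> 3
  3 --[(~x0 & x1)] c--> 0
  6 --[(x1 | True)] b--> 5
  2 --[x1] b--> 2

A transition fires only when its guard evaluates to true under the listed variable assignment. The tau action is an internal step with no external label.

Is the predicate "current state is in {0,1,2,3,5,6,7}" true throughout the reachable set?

Answer: INVARIANT VIOLATED at state 4

Working:
Allowed set {0,1,2,3,5,6,7}
Reachable = {0,1,2,3,4,5,6,7}
  0: ok
  1: ok
  2: ok
  3: ok
  4: ✗ unsafe
  5: ok
  6: ok
  7: ok
counterexample path to 4: a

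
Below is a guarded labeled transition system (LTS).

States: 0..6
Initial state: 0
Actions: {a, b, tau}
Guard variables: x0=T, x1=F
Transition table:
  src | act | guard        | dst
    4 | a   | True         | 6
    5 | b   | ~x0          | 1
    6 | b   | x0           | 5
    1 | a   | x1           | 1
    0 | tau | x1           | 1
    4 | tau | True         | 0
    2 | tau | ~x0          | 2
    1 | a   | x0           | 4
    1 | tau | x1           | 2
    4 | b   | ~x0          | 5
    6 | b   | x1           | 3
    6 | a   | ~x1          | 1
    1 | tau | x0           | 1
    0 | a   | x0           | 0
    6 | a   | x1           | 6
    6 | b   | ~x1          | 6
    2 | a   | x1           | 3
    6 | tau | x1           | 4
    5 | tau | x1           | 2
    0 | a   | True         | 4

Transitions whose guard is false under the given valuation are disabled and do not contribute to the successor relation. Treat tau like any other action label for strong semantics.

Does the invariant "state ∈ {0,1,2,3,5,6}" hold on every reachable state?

Safe = {0,1,2,3,5,6}
Reach set: {0,1,4,5,6}
  0: ok
  1: ok
  4: ✗ unsafe
  5: ok
  6: ok
witness against invariant: a → 4

Answer: INVARIANT VIOLATED at state 4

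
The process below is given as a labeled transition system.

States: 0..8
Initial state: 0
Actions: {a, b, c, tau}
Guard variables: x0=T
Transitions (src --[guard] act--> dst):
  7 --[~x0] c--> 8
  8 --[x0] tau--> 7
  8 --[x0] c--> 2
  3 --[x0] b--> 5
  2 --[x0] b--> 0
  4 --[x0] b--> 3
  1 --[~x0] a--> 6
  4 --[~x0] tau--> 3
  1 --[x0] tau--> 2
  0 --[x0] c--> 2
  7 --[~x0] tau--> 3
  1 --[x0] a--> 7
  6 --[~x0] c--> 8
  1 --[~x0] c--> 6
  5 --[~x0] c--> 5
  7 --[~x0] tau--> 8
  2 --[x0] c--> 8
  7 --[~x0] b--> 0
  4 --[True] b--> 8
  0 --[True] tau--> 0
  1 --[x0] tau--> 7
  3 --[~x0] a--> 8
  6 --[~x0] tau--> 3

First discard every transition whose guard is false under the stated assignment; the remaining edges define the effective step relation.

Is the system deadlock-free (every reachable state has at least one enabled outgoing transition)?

Answer: DEADLOCK at state 7

Trace:
Reachable = {0,2,7,8}
  0: c→2  tau→0  [deg 2]
  2: b→0  c→8  [deg 2]
  7: ∅  [no exit]
  8: c→2  tau→7  [deg 2]
trace reaching 7: c·c·tau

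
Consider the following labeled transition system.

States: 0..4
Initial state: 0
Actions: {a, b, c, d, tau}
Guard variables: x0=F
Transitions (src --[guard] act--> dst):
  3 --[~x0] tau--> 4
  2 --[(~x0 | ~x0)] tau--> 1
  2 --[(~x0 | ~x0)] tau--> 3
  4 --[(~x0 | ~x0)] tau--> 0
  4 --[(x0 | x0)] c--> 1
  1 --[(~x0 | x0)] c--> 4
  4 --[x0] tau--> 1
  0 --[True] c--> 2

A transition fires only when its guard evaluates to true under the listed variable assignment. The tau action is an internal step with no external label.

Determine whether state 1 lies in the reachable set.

Guard filter leaves 6 enabled edge(s).
L0 = {0}
L1 = {2}  cumulative {0,2}
L2 = {1,3}  cumulative {0,1,2,3}
L3 = {4}  cumulative {0,1,2,3,4}
Reach set: {0,1,2,3,4}
Path to 1: c·tau

Answer: REACHABLE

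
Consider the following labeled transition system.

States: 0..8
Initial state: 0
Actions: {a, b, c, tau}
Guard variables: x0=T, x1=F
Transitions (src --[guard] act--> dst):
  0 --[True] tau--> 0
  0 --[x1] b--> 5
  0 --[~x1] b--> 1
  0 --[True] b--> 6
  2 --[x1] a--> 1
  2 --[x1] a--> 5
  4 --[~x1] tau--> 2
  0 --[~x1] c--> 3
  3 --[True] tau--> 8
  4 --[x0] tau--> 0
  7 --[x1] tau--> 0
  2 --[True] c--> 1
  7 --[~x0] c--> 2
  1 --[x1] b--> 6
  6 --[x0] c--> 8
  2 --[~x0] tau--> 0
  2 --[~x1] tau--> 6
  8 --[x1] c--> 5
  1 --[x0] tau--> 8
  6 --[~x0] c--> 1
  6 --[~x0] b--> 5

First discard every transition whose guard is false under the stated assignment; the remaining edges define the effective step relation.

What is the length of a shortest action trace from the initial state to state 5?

Answer: UNREACHABLE

Trace:
BFS to 5:
  L0 = {0}
  L1 = {1,3,6}
  L2 = {8}
5 never appears.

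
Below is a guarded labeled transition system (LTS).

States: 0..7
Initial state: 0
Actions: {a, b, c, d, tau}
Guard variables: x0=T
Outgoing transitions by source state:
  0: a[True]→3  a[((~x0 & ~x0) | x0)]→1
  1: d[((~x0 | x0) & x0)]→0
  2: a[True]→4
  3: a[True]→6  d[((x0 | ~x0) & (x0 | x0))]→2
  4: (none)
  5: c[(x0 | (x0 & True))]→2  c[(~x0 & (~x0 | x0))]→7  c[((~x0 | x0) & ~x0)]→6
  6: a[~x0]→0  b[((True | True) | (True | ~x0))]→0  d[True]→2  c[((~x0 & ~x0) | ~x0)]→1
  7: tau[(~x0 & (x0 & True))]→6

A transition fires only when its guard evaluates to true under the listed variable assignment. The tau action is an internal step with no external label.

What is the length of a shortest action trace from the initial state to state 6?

BFS to 6:
  Layer 0: {0}
  Layer 1: {1,3}
  Layer 2: {2,6}
depth(6)=2, e.g. a·a

Answer: 2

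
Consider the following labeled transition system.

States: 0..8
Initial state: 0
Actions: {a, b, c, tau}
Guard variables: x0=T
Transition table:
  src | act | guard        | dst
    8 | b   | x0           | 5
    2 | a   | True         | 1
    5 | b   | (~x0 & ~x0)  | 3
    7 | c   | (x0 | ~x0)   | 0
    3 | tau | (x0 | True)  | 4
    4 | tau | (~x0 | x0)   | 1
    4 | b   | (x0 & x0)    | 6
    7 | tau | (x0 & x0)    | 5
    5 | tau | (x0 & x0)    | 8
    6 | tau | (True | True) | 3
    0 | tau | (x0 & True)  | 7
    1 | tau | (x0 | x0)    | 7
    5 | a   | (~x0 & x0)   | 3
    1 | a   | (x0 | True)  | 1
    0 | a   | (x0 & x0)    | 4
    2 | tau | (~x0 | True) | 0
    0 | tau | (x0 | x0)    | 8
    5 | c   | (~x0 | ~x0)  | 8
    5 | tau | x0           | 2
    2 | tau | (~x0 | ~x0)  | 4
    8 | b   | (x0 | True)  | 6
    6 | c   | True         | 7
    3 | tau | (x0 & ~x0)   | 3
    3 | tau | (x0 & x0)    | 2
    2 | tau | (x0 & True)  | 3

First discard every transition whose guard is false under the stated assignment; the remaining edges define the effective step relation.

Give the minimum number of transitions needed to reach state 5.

Breadth-first toward 5:
  Layer 0: {0}
  Layer 1: {4,7,8}
  Layer 2: {1,5,6}
5 enters at depth 2; path tau·tau

Answer: 2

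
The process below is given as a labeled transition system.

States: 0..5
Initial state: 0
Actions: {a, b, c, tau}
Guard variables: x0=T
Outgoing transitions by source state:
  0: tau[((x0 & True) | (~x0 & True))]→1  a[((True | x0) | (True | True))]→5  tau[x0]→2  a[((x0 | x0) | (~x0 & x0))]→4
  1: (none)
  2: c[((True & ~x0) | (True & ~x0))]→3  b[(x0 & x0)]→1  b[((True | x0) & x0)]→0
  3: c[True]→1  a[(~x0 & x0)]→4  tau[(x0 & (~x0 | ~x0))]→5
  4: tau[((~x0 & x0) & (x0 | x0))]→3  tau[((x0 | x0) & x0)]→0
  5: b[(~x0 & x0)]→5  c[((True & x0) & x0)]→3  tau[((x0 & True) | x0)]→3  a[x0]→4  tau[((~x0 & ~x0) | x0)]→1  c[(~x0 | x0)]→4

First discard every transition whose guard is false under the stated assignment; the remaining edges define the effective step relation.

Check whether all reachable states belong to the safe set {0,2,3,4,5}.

Safe = {0,2,3,4,5}
R = {0,1,2,3,4,5}
  0: ✓
  1: VIOLATES
  2: ✓
  3: ✓
  4: ✓
  5: ✓
counterexample path to 1: tau

Answer: INVARIANT VIOLATED at state 1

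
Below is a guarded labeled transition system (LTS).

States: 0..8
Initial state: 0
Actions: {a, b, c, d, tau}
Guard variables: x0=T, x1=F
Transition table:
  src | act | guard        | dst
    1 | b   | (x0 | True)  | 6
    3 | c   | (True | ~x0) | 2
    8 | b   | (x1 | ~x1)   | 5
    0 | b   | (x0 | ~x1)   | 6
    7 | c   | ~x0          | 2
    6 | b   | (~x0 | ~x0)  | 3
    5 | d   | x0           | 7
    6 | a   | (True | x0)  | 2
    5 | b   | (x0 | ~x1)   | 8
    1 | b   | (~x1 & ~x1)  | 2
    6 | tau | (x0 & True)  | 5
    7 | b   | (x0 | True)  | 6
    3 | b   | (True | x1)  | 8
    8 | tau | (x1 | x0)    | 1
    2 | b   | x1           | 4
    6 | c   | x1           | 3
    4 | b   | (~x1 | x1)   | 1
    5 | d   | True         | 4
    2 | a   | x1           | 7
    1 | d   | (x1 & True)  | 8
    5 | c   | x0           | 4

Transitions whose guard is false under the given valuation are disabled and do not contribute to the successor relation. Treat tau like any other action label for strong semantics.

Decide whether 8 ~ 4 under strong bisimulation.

Refine partition for ~:
  P[0] = {{0,1,2,3,4,5,6,7,8}}
  P[1] = {{0,1,4,7},{2},{3},{5},{6},{8}}
  P[2] = {{0,7},{1},{2},{3},{4},{5},{6},{8}}
8 equivalence class(es) (converged in 3)
class of 8: {8}; class of 4: {4}

Answer: NOT BISIMILAR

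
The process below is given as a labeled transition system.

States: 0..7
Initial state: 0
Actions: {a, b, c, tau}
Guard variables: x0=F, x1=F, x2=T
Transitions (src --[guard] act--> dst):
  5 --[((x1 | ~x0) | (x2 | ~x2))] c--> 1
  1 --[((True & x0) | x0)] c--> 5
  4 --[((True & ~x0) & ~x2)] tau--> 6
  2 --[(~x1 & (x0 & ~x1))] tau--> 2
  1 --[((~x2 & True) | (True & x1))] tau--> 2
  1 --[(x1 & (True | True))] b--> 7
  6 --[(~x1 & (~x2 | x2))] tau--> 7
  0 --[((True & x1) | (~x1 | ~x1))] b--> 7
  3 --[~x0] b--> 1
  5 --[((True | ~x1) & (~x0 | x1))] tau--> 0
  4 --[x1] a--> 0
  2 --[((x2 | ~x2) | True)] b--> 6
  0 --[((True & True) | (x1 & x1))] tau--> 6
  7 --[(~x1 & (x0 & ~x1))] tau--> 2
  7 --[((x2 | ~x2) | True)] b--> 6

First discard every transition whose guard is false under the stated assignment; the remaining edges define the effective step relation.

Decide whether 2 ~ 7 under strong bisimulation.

Answer: BISIMILAR

Analysis:
Compute ~ classes (split until stable):
  P[0] = {{0,1,2,3,4,5,6,7}}
  P[1] = {{0},{1,4},{2,3,7},{5},{6}}
  P[2] = {{0},{1,4},{2,7},{3},{5},{6}}
stable after 3 split(s): 6 block(s)
[2]={2,7}  [7]={2,7}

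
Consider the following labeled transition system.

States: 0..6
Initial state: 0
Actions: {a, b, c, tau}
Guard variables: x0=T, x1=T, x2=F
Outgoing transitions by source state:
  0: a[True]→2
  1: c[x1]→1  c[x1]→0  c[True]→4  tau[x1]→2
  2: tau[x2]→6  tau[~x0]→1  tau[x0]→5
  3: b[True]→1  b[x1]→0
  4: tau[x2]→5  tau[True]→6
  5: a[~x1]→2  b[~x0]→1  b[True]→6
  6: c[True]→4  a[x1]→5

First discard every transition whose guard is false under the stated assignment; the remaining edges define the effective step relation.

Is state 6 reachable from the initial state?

12 transition(s) survive guard evaluation.
L0 = {0}
L1 = {2}  now seen {0,2}
L2 = {5}  now seen {0,2,5}
L3 = {6}  now seen {0,2,5,6}
L4 = {4}  now seen {0,2,4,5,6}
Reach set: {0,2,4,5,6}
Path to 6: a·tau·b

Answer: REACHABLE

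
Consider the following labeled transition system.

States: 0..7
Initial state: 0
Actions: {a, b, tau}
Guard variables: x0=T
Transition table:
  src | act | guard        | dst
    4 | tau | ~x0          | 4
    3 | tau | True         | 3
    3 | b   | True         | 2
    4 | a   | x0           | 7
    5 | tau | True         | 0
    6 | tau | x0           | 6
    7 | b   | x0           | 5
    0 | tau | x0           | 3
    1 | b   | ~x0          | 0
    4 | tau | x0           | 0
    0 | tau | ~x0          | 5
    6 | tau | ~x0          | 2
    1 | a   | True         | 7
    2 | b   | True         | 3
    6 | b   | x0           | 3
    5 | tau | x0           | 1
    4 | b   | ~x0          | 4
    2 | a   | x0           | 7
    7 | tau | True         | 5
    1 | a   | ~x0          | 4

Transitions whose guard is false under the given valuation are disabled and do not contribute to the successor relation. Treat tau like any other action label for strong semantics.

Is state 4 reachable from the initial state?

Guard filter leaves 14 enabled edge(s).
L0 = {0}
L1 = {3}  now seen {0,3}
L2 = {2}  now seen {0,2,3}
L3 = {7}  now seen {0,2,3,7}
L4 = {5}  now seen {0,2,3,5,7}
L5 = {1}  now seen {0,1,2,3,5,7}
Reachable = {0,1,2,3,5,7}

Answer: UNREACHABLE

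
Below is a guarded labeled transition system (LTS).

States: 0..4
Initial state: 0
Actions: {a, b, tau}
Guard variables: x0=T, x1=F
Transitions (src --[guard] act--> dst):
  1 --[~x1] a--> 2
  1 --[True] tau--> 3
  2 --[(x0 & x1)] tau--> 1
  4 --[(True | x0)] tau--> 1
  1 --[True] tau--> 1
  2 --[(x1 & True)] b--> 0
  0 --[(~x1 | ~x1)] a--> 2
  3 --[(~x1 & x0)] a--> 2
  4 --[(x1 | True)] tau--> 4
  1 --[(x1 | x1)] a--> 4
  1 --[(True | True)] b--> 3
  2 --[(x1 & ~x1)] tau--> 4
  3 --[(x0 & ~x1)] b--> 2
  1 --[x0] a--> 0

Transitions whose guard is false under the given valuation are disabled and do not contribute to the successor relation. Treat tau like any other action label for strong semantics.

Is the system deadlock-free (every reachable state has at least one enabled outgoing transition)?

Reach set: {0,2}
  0: a→2  [deg 1]
  2: ∅  [deadlock]
Path to 2: a

Answer: DEADLOCK at state 2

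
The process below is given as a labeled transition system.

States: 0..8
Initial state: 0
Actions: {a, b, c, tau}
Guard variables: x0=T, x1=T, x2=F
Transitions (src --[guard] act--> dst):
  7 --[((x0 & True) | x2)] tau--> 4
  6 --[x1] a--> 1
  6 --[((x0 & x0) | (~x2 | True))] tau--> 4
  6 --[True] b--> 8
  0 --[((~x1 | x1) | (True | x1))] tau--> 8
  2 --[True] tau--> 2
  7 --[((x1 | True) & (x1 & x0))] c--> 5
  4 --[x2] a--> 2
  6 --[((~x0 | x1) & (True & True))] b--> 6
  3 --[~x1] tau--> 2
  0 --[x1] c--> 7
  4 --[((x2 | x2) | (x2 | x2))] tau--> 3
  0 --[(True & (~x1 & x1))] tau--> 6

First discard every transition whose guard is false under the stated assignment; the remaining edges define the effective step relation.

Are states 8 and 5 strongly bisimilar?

Refine partition for ~:
  π0 = {{0,1,2,3,4,5,6,7,8}}
  π1 = {{0,7},{1,3,4,5,8},{2},{6}}
  π2 = {{0},{1,3,4,5,8},{2},{6},{7}}
5 equivalence class(es) (converged in 3)
[8]={1,3,4,5,8}  [5]={1,3,4,5,8}

Answer: BISIMILAR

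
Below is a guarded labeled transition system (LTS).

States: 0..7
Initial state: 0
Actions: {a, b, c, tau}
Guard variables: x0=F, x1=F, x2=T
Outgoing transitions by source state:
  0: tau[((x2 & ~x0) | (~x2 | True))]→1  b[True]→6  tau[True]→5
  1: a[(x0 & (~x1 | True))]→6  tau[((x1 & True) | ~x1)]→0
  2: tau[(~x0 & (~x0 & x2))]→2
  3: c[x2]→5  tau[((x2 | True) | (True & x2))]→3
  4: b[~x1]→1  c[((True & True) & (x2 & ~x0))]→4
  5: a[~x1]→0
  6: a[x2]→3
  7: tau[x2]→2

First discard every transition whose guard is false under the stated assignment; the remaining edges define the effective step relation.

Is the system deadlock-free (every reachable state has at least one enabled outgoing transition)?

R = {0,1,3,5,6}
  0: b→6  tau→1  tau→5  [3 out]
  1: tau→0  [1 out]
  3: c→5  tau→3  [2 out]
  5: a→0  [1 out]
  6: a→3  [1 out]

Answer: DEADLOCK-FREE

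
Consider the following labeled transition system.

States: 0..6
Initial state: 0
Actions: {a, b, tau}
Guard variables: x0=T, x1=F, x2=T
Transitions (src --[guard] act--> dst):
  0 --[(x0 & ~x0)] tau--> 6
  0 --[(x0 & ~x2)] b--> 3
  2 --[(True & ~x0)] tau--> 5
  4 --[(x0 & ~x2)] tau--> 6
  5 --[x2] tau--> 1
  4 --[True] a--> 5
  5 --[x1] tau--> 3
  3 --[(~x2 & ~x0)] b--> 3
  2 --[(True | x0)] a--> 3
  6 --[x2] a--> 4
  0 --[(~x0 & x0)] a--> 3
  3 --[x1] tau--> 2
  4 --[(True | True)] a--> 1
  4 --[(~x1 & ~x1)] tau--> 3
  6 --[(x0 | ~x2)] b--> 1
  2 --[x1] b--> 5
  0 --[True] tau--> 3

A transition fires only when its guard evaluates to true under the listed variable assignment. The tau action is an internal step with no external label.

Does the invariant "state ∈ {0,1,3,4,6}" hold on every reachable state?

Inv-set: {0,1,3,4,6}
Reach set: {0,3}
  0: ✓
  3: ✓

Answer: INVARIANT HOLDS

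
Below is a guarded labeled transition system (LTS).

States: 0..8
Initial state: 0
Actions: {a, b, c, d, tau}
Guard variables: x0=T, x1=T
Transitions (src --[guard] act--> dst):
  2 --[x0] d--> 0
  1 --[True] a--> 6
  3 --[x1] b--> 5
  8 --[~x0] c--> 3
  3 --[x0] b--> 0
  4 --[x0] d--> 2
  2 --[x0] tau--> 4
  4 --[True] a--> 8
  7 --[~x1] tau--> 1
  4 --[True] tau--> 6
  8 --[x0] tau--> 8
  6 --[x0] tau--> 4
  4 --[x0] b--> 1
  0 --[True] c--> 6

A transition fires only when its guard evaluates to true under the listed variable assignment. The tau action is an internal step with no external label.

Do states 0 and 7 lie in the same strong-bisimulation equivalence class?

Answer: NOT BISIMILAR

Analysis:
Bisimulation quotient by refinement:
  round 0: {{0,1,2,3,4,5,6,7,8}}
  round 1: {{0},{1},{2},{3},{4},{5,7},{6,8}}
  round 2: {{0},{1},{2},{3},{4},{5,7},{6},{8}}
Fixed point at round 3; 8 class(es).
0∈{0}, 7∈{5,7}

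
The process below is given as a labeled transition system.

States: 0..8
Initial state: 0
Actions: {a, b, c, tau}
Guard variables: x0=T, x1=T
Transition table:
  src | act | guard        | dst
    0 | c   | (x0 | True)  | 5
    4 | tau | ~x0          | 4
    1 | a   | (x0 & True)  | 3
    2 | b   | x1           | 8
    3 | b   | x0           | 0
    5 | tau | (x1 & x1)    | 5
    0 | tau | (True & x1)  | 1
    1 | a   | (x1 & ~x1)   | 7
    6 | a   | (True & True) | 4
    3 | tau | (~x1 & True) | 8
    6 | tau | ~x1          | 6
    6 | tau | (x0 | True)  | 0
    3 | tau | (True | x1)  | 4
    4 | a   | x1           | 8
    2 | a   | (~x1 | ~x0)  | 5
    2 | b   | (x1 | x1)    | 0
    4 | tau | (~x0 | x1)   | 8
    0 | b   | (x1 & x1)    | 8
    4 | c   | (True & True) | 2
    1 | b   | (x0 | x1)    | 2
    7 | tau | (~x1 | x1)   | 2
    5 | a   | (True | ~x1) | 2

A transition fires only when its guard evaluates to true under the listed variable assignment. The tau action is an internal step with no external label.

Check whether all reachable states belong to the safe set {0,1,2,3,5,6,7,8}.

Answer: INVARIANT VIOLATED at state 4

Working:
Inv-set: {0,1,2,3,5,6,7,8}
Reachable = {0,1,2,3,4,5,8}
  0: safe
  1: safe
  2: safe
  3: safe
  4: ✗ unsafe
  5: safe
  8: safe
reach 4 via tau·a·tau — violates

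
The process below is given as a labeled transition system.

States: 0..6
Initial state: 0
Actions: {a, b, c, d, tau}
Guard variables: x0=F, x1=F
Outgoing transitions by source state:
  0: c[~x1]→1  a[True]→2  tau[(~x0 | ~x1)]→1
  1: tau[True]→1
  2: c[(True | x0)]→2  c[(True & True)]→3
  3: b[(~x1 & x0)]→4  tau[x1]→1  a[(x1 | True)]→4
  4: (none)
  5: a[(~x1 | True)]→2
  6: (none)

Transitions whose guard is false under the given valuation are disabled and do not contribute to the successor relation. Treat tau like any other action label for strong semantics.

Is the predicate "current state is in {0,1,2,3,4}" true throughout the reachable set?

Allowed set {0,1,2,3,4}
R = {0,1,2,3,4}
  0: ✓
  1: ✓
  2: ✓
  3: ✓
  4: ✓

Answer: INVARIANT HOLDS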